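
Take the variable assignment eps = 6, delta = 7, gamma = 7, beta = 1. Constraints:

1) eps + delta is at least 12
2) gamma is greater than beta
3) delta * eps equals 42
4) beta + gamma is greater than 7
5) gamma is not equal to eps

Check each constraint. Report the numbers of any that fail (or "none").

1) eps + delta = 6 + 7 = 13; 13 ≥ 12  true
2) gamma = 7, beta = 1; 7 > 1  true
3) delta * eps = 7 * 6 = 42  true
4) beta + gamma = 1 + 7 = 8; 8 > 7  true
5) gamma = 7, eps = 6; distinct  true

All constraints are satisfied.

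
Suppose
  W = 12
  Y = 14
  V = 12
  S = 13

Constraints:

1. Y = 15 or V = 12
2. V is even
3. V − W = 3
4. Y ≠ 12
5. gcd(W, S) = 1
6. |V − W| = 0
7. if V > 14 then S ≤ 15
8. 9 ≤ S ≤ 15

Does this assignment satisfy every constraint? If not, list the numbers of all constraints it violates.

The assignment fails constraint 3.

1. Y = 14 ≠ 15, but V = 12 = 12 (second disjunct) — holds.
2. V = 12 is even — holds.
3. V − W = 12 − 12 = 0, not 3 — does not hold.
4. Y = 14, and 14 ≠ 12 — holds.
5. gcd(12, 13) = 1 — holds.
6. |12 − 12| = 0 — holds.
7. V = 12, not > 14; antecedent false, conditional vacuously true — holds.
8. S = 13 lies in [9, 15] — holds.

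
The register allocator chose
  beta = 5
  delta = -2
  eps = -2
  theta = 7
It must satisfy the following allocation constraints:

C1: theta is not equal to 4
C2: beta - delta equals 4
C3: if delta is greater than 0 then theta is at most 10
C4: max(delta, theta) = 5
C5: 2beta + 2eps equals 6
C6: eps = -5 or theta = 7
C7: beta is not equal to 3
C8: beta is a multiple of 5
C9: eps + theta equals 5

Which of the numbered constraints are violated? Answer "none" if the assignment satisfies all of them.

The assignment fails constraints 2 and 4.

C1: theta = 7, and 7 ≠ 4 — OK.
C2: beta - delta = 5 - (-2) = 7, not 4 — violated.
C3: delta = -2, not > 0; antecedent false, conditional vacuously true — OK.
C4: max(-2, 7) = 7, not 5 — violated.
C5: 2beta + 2eps = 2(5) + 2(-2) = 6 — OK.
C6: eps = -2 ≠ -5, but theta = 7 = 7 (second disjunct) — OK.
C7: beta = 5, and 5 ≠ 3 — OK.
C8: 5 / 5 = 1, so 5 divides 5 — OK.
C9: eps + theta = -2 + 7 = 5 — OK.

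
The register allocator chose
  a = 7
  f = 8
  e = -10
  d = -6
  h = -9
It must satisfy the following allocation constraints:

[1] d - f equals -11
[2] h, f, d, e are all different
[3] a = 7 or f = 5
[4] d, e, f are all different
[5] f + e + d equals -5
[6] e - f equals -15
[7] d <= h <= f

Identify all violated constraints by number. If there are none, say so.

[1] d - f = -6 - 8 = -14, not -11  false
[2] values -9, 8, -6, -10 are pairwise distinct  true
[3] a = 7 = 7 (first disjunct)  true
[4] values -6, -10, 8 are pairwise distinct  true
[5] f + e + d = 8 + (-10) + (-6) = -8, not -5  false
[6] e - f = -10 - 8 = -18, not -15  false
[7] values -6, -9, 8; d = -6 is not <= h = -9  false

Violated: 1, 5, 6, and 7.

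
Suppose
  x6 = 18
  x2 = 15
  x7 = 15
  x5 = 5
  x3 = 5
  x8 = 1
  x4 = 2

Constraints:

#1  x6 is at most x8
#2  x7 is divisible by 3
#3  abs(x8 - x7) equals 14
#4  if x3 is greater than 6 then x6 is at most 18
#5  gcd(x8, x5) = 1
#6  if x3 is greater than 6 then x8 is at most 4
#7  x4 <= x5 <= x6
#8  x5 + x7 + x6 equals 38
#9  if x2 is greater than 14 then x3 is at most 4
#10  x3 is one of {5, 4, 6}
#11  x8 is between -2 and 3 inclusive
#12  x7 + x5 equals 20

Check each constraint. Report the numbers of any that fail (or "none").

The assignment fails constraints 1, 9.

#1 x6 = 18, x8 = 1; 18 > 1 (want ≤) — does not hold.
#2 15 / 3 = 5, so 3 divides 15 — holds.
#3 abs(1 - 15) = 14 — holds.
#4 x3 = 5, not > 6; antecedent false, conditional vacuously true — holds.
#5 gcd(1, 5) = 1 — holds.
#6 x3 = 5, not > 6; antecedent false, conditional vacuously true — holds.
#7 values 2 <= 5 <= 18 — holds.
#8 x5 + x7 + x6 = 5 + 15 + 18 = 38 — holds.
#9 x2 = 15 > 14, so we need x3 ≤ 4; but x3 = 5 > 4 — does not hold.
#10 x3 = 5 is in {5, 4, 6} — holds.
#11 x8 = 1 lies in [-2, 3] — holds.
#12 x7 + x5 = 15 + 5 = 20 — holds.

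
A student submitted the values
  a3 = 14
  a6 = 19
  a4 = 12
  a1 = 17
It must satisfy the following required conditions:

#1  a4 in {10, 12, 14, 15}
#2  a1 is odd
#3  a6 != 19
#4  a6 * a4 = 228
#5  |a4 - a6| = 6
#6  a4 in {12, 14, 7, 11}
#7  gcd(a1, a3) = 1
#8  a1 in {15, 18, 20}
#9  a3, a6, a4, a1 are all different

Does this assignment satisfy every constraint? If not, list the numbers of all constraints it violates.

The assignment fails constraints 3, 5, and 8.

#1 a4 = 12 is in {10, 12, 14, 15} — holds.
#2 a1 = 17 is odd — holds.
#3 a6 = 19, but 19 is required to differ — does not hold.
#4 a6 * a4 = 19 * 12 = 228 — holds.
#5 |12 - 19| = 7, not 6 — does not hold.
#6 a4 = 12 is in {12, 14, 7, 11} — holds.
#7 gcd(17, 14) = 1 — holds.
#8 a1 = 17 is not in {15, 18, 20} — does not hold.
#9 values 14, 19, 12, 17 are pairwise distinct — holds.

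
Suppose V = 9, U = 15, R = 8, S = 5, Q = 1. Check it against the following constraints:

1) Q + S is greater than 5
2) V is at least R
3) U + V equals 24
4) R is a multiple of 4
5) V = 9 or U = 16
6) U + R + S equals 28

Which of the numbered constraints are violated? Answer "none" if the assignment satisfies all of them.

None — every constraint holds.

1) Q + S = 1 + 5 = 6; 6 > 5  OK
2) V = 9, R = 8; 9 ≥ 8  OK
3) U + V = 15 + 9 = 24  OK
4) 8 / 4 = 2, so 4 divides 8  OK
5) V = 9 = 9 (first disjunct)  OK
6) U + R + S = 15 + 8 + 5 = 28  OK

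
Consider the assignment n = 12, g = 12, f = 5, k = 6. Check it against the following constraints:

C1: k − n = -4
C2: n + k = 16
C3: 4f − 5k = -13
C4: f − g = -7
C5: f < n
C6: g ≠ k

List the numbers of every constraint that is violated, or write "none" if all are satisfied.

No — constraints 1, 2, 3 are not satisfied.

C1: k − n = 6 − 12 = -6, not -4 — violated.
C2: n + k = 12 + 6 = 18, not 16 — violated.
C3: 4f − 5k = 4(5) − 5(6) = -10, not -13 — violated.
C4: f − g = 5 − 12 = -7 — satisfied.
C5: f = 5, n = 12; 5 < 12 — satisfied.
C6: g = 12, k = 6; distinct — satisfied.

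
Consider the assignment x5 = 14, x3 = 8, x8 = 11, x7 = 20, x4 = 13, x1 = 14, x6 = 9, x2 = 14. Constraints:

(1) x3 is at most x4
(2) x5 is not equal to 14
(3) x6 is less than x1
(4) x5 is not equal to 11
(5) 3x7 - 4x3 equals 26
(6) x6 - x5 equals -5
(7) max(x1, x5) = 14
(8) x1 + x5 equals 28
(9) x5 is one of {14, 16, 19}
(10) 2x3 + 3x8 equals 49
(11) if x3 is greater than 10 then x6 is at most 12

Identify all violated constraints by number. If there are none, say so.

Constraints 2 and 5 are violated.

(1) x3 = 8, x4 = 13; 8 ≤ 13 — holds.
(2) x5 = 14, but 14 is required to differ — does not hold.
(3) x6 = 9, x1 = 14; 9 < 14 — holds.
(4) x5 = 14, and 14 ≠ 11 — holds.
(5) 3x7 - 4x3 = 3(20) - 4(8) = 28, not 26 — does not hold.
(6) x6 - x5 = 9 - 14 = -5 — holds.
(7) max(14, 14) = 14 — holds.
(8) x1 + x5 = 14 + 14 = 28 — holds.
(9) x5 = 14 is in {14, 16, 19} — holds.
(10) 2x3 + 3x8 = 2(8) + 3(11) = 49 — holds.
(11) x3 = 8, not > 10; antecedent false, conditional vacuously true — holds.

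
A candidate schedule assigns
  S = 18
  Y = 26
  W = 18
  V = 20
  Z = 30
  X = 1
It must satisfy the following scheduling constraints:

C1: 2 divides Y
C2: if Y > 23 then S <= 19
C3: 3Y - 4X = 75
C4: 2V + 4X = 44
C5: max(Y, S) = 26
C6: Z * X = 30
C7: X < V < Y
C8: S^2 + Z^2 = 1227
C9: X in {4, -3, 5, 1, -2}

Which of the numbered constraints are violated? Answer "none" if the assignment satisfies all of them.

C1: 26 / 2 = 13, so 2 divides 26  ✔
C2: Y = 26 > 23, so we need S ≤ 19; S = 18 ≤ 19  ✔
C3: 3Y - 4X = 3(26) - 4(1) = 74, not 75  ✘
C4: 2V + 4X = 2(20) + 4(1) = 44  ✔
C5: max(26, 18) = 26  ✔
C6: Z * X = 30 * 1 = 30  ✔
C7: values 1 < 20 < 26  ✔
C8: S^2 + Z^2 = 18^2 + 30^2 = 324 + 900 = 1224, not 1227  ✘
C9: X = 1 is in {4, -3, 5, 1, -2}  ✔

Constraints 3 and 8 are violated.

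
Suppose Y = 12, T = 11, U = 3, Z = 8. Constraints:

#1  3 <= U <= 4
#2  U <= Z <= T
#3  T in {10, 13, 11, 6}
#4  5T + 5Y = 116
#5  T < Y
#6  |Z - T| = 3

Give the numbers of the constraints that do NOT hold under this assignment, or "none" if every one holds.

No — constraint 4 is not satisfied.

#1 U = 3 lies in [3, 4] — satisfied.
#2 values 3 <= 8 <= 11 — satisfied.
#3 T = 11 is in {10, 13, 11, 6} — satisfied.
#4 5T + 5Y = 5(11) + 5(12) = 115, not 116 — violated.
#5 T = 11, Y = 12; 11 < 12 — satisfied.
#6 |8 - 11| = 3 — satisfied.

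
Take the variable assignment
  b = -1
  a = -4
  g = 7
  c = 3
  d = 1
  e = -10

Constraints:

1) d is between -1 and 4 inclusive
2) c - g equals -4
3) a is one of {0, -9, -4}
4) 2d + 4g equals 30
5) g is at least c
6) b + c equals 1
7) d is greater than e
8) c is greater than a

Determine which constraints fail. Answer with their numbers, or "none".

1) d = 1 lies in [-1, 4] — satisfied.
2) c - g = 3 - 7 = -4 — satisfied.
3) a = -4 is in {0, -9, -4} — satisfied.
4) 2d + 4g = 2(1) + 4(7) = 30 — satisfied.
5) g = 7, c = 3; 7 ≥ 3 — satisfied.
6) b + c = -1 + 3 = 2, not 1 — violated.
7) d = 1, e = -10; 1 > -10 — satisfied.
8) c = 3, a = -4; 3 > -4 — satisfied.

Constraint 6 is violated.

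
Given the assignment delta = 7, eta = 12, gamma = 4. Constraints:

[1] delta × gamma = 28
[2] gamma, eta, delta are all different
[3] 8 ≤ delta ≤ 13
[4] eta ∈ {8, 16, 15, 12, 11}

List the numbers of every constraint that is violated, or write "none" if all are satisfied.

Violated: 3.

[1] delta × gamma = 7 × 4 = 28  ✔
[2] values 4, 12, 7 are pairwise distinct  ✔
[3] delta = 7 is outside [8, 13]  ✘
[4] eta = 12 is in {8, 16, 15, 12, 11}  ✔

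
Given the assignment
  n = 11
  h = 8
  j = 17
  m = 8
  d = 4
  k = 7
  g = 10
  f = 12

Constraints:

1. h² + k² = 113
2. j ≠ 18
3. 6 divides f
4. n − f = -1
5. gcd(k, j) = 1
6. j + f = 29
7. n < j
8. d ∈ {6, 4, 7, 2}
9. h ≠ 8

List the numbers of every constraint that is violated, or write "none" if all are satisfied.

The assignment fails constraint 9.

1. h² + k² = 8² + 7² = 64 + 49 = 113 — OK.
2. j = 17, and 17 ≠ 18 — OK.
3. 12 / 6 = 2, so 6 divides 12 — OK.
4. n − f = 11 − 12 = -1 — OK.
5. gcd(7, 17) = 1 — OK.
6. j + f = 17 + 12 = 29 — OK.
7. n = 11, j = 17; 11 < 17 — OK.
8. d = 4 is in {6, 4, 7, 2} — OK.
9. h = 8, but 8 is required to differ — violated.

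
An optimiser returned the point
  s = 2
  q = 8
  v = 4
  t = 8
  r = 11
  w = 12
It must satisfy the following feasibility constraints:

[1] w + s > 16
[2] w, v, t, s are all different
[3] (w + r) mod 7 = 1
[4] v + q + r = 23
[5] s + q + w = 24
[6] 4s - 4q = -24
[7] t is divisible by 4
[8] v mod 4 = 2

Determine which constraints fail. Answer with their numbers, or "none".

Violated: 1, 3, 5, and 8.

[1] w + s = 12 + 2 = 14; 14 ≤ 16, bound 16 not met — fails.
[2] values 12, 4, 8, 2 are pairwise distinct — holds.
[3] w + r = 23; 23 mod 7 = 2, not 1 — fails.
[4] v + q + r = 4 + 8 + 11 = 23 — holds.
[5] s + q + w = 2 + 8 + 12 = 22, not 24 — fails.
[6] 4s - 4q = 4(2) - 4(8) = -24 — holds.
[7] 8 / 4 = 2, so 4 divides 8 — holds.
[8] 4 mod 4 = 0, not 2 — fails.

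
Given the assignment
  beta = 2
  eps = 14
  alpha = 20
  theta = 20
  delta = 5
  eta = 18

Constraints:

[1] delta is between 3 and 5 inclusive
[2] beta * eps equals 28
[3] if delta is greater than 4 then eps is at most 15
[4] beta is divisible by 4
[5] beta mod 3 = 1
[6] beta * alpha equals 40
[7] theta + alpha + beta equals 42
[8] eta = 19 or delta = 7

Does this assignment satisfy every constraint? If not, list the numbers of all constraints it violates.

Constraints 4, 5, 8 do not hold.

[1] delta = 5 lies in [3, 5]  holds
[2] beta * eps = 2 * 14 = 28  holds
[3] delta = 5 > 4, so we need eps ≤ 15; eps = 14 ≤ 15  holds
[4] 2 = 4*0 + 2, so 4 does not divide 2  fails
[5] 2 mod 3 = 2, not 1  fails
[6] beta * alpha = 2 * 20 = 40  holds
[7] theta + alpha + beta = 20 + 20 + 2 = 42  holds
[8] eta = 18 ≠ 19 and delta = 5 ≠ 7; both disjuncts false  fails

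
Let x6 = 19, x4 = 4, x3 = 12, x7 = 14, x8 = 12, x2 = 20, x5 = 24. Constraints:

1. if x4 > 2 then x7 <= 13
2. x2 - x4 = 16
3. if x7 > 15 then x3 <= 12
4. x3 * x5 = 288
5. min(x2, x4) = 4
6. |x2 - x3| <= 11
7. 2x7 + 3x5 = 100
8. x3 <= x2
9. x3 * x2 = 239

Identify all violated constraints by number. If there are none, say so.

The assignment fails constraints 1 and 9.

1. x4 = 4 > 2, so we need x7 ≤ 13; but x7 = 14 > 13 — does not hold.
2. x2 - x4 = 20 - 4 = 16 — holds.
3. x7 = 14, not > 15; antecedent false, conditional vacuously true — holds.
4. x3 * x5 = 12 * 24 = 288 — holds.
5. min(20, 4) = 4 — holds.
6. |20 - 12| = 8; 8 ≤ 11 — holds.
7. 2x7 + 3x5 = 2(14) + 3(24) = 100 — holds.
8. x3 = 12, x2 = 20; 12 ≤ 20 — holds.
9. x3 * x2 = 12 * 20 = 240, not 239 — does not hold.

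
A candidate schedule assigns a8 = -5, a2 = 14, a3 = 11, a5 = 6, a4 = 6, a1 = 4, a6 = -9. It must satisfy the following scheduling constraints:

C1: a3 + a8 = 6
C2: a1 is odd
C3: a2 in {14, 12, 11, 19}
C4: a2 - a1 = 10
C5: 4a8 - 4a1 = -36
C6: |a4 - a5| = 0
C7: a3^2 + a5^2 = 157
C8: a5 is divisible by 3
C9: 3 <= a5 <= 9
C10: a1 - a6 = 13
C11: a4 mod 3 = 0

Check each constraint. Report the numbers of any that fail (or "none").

C1: a3 + a8 = 11 + (-5) = 6 — OK.
C2: a1 = 4 is even — violated.
C3: a2 = 14 is in {14, 12, 11, 19} — OK.
C4: a2 - a1 = 14 - 4 = 10 — OK.
C5: 4a8 - 4a1 = 4(-5) - 4(4) = -36 — OK.
C6: |6 - 6| = 0 — OK.
C7: a3^2 + a5^2 = 11^2 + 6^2 = 121 + 36 = 157 — OK.
C8: 6 / 3 = 2, so 3 divides 6 — OK.
C9: a5 = 6 lies in [3, 9] — OK.
C10: a1 - a6 = 4 - (-9) = 13 — OK.
C11: 6 mod 3 = 0 — OK.

Constraint 2 is violated.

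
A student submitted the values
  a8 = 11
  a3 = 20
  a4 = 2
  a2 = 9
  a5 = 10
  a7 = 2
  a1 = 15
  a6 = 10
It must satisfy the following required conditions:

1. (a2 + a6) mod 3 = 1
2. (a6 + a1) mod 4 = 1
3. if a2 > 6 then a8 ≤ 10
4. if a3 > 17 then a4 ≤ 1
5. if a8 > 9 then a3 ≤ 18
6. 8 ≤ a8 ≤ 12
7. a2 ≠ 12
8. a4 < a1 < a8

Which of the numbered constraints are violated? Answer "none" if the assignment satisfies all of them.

1. a2 + a6 = 19; 19 mod 3 = 1 — holds.
2. a6 + a1 = 25; 25 mod 4 = 1 — holds.
3. a2 = 9 > 6, so we need a8 ≤ 10; but a8 = 11 > 10 — does not hold.
4. a3 = 20 > 17, so we need a4 ≤ 1; but a4 = 2 > 1 — does not hold.
5. a8 = 11 > 9, so we need a3 ≤ 18; but a3 = 20 > 18 — does not hold.
6. a8 = 11 lies in [8, 12] — holds.
7. a2 = 9, and 9 ≠ 12 — holds.
8. values 2, 15, 11; a1 = 15 is not < a8 = 11 — does not hold.

No — constraints 3, 4, 5, 8 are not satisfied.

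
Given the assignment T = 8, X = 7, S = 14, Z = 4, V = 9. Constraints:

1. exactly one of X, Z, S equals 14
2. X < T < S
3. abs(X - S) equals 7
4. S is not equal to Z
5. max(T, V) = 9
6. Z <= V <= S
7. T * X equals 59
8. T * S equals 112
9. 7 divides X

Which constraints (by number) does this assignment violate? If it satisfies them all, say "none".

No — constraint 7 is not satisfied.

1. X=7, Z=4, S=14; 1 of them equals 14  true
2. values 7 < 8 < 14  true
3. abs(7 - 14) = 7  true
4. S = 14, Z = 4; distinct  true
5. max(8, 9) = 9  true
6. values 4 <= 9 <= 14  true
7. T * X = 8 * 7 = 56, not 59  false
8. T * S = 8 * 14 = 112  true
9. 7 / 7 = 1, so 7 divides 7  true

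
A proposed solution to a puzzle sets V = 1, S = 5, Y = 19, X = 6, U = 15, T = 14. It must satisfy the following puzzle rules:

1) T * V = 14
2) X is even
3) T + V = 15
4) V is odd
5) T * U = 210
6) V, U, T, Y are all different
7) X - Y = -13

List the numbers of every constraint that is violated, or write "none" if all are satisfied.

1) T * V = 14 * 1 = 14 — holds.
2) X = 6 is even — holds.
3) T + V = 14 + 1 = 15 — holds.
4) V = 1 is odd — holds.
5) T * U = 14 * 15 = 210 — holds.
6) values 1, 15, 14, 19 are pairwise distinct — holds.
7) X - Y = 6 - 19 = -13 — holds.

All constraints are satisfied.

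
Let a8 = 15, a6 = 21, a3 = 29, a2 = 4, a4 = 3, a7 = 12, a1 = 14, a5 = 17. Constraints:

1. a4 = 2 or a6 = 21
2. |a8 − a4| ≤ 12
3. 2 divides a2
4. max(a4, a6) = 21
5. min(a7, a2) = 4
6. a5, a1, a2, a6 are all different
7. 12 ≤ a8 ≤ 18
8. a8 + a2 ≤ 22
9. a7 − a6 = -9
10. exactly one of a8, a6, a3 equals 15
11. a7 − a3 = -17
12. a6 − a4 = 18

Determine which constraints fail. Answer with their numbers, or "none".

1. a4 = 3 ≠ 2, but a6 = 21 = 21 (second disjunct) — satisfied.
2. |15 − 3| = 12; 12 ≤ 12 — satisfied.
3. 4 / 2 = 2, so 2 divides 4 — satisfied.
4. max(3, 21) = 21 — satisfied.
5. min(12, 4) = 4 — satisfied.
6. values 17, 14, 4, 21 are pairwise distinct — satisfied.
7. a8 = 15 lies in [12, 18] — satisfied.
8. a8 + a2 = 15 + 4 = 19; 19 ≤ 22 — satisfied.
9. a7 − a6 = 12 − 21 = -9 — satisfied.
10. a8=15, a6=21, a3=29; 1 of them equals 15 — satisfied.
11. a7 − a3 = 12 − 29 = -17 — satisfied.
12. a6 − a4 = 21 − 3 = 18 — satisfied.

All constraints are satisfied.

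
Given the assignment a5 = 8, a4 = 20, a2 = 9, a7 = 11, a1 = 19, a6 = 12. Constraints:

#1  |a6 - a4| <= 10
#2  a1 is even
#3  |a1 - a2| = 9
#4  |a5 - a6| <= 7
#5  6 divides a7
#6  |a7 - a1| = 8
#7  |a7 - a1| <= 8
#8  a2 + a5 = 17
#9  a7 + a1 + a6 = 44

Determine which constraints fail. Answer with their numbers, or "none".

No — constraints 2, 3, 5, and 9 are not satisfied.

#1 |12 - 20| = 8; 8 ≤ 10  holds
#2 a1 = 19 is odd  fails
#3 |19 - 9| = 10, not 9  fails
#4 |8 - 12| = 4; 4 ≤ 7  holds
#5 11 = 6*1 + 5, so 6 does not divide 11  fails
#6 |11 - 19| = 8  holds
#7 |11 - 19| = 8; 8 ≤ 8  holds
#8 a2 + a5 = 9 + 8 = 17  holds
#9 a7 + a1 + a6 = 11 + 19 + 12 = 42, not 44  fails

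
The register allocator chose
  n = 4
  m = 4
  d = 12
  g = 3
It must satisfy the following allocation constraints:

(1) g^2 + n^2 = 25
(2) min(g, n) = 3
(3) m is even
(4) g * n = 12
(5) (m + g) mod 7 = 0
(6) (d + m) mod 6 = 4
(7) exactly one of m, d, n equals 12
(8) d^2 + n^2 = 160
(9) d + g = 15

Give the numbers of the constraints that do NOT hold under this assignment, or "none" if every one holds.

No violations.

(1) g^2 + n^2 = 3^2 + 4^2 = 9 + 16 = 25  true
(2) min(3, 4) = 3  true
(3) m = 4 is even  true
(4) g * n = 3 * 4 = 12  true
(5) m + g = 7; 7 mod 7 = 0  true
(6) d + m = 16; 16 mod 6 = 4  true
(7) m=4, d=12, n=4; 1 of them equals 12  true
(8) d^2 + n^2 = 12^2 + 4^2 = 144 + 16 = 160  true
(9) d + g = 12 + 3 = 15  true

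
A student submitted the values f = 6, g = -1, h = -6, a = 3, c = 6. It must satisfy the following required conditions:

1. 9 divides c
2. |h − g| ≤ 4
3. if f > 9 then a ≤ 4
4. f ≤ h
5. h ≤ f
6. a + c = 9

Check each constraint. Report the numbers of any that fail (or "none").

Violated: 1, 2, and 4.

1. 6 = 9×0 + 6, so 9 does not divide 6  no
2. |-6 − (-1)| = 5; 5 > 4, exceeds bound 4  no
3. f = 6, not > 9; antecedent false, conditional vacuously true  yes
4. f = 6, h = -6; 6 > -6 (want ≤)  no
5. h = -6, f = 6; -6 ≤ 6  yes
6. a + c = 3 + 6 = 9  yes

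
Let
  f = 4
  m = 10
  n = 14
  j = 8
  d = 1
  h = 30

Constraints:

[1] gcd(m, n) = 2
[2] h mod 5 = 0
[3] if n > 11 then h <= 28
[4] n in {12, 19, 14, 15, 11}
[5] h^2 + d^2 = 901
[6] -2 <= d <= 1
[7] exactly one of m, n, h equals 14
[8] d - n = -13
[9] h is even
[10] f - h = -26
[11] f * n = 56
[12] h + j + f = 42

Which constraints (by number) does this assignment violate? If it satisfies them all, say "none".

Constraint 3 does not hold.

[1] gcd(10, 14) = 2  OK
[2] 30 mod 5 = 0  OK
[3] n = 14 > 11, so we need h ≤ 28; but h = 30 > 28  FAIL
[4] n = 14 is in {12, 19, 14, 15, 11}  OK
[5] h^2 + d^2 = 30^2 + 1^2 = 900 + 1 = 901  OK
[6] d = 1 lies in [-2, 1]  OK
[7] m=10, n=14, h=30; 1 of them equals 14  OK
[8] d - n = 1 - 14 = -13  OK
[9] h = 30 is even  OK
[10] f - h = 4 - 30 = -26  OK
[11] f * n = 4 * 14 = 56  OK
[12] h + j + f = 30 + 8 + 4 = 42  OK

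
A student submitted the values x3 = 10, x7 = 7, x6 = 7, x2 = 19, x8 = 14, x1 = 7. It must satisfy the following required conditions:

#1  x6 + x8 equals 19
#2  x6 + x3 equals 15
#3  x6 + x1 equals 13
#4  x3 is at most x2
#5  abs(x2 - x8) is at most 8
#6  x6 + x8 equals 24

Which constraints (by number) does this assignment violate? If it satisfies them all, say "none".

Violated: 1, 2, 3, and 6.

#1 x6 + x8 = 7 + 14 = 21, not 19 — does not hold.
#2 x6 + x3 = 7 + 10 = 17, not 15 — does not hold.
#3 x6 + x1 = 7 + 7 = 14, not 13 — does not hold.
#4 x3 = 10, x2 = 19; 10 ≤ 19 — holds.
#5 abs(19 - 14) = 5; 5 ≤ 8 — holds.
#6 x6 + x8 = 7 + 14 = 21, not 24 — does not hold.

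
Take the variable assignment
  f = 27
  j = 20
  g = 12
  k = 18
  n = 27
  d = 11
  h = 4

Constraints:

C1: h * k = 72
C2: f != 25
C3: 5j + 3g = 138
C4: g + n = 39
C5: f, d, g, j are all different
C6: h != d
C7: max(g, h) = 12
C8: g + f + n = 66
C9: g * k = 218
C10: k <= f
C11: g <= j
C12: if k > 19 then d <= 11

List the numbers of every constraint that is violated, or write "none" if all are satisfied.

C1: h * k = 4 * 18 = 72  OK
C2: f = 27, and 27 ≠ 25  OK
C3: 5j + 3g = 5(20) + 3(12) = 136, not 138  FAIL
C4: g + n = 12 + 27 = 39  OK
C5: values 27, 11, 12, 20 are pairwise distinct  OK
C6: h = 4, d = 11; distinct  OK
C7: max(12, 4) = 12  OK
C8: g + f + n = 12 + 27 + 27 = 66  OK
C9: g * k = 12 * 18 = 216, not 218  FAIL
C10: k = 18, f = 27; 18 ≤ 27  OK
C11: g = 12, j = 20; 12 ≤ 20  OK
C12: k = 18, not > 19; antecedent false, conditional vacuously true  OK

Constraints 3 and 9 do not hold.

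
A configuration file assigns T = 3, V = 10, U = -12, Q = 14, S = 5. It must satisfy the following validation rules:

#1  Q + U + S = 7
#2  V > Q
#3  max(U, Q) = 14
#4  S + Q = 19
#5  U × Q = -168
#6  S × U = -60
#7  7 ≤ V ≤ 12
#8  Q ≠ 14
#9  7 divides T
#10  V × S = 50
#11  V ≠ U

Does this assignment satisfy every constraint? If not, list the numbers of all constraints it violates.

No — constraints 2, 8, 9 are not satisfied.

#1 Q + U + S = 14 + (-12) + 5 = 7 — OK.
#2 V = 10, Q = 14; 10 ≤ 14 (want >) — violated.
#3 max(-12, 14) = 14 — OK.
#4 S + Q = 5 + 14 = 19 — OK.
#5 U × Q = -12 × 14 = -168 — OK.
#6 S × U = 5 × (-12) = -60 — OK.
#7 V = 10 lies in [7, 12] — OK.
#8 Q = 14, but 14 is required to differ — violated.
#9 3 = 7×0 + 3, so 7 does not divide 3 — violated.
#10 V × S = 10 × 5 = 50 — OK.
#11 V = 10, U = -12; distinct — OK.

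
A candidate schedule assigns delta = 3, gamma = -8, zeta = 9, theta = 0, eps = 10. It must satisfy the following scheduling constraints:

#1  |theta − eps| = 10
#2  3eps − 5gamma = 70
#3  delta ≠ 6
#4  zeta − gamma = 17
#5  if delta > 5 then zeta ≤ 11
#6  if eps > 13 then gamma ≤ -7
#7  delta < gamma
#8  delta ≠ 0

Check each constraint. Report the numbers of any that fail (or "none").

#1 |0 − 10| = 10  true
#2 3eps − 5gamma = 3(10) − 5(-8) = 70  true
#3 delta = 3, and 3 ≠ 6  true
#4 zeta − gamma = 9 − (-8) = 17  true
#5 delta = 3, not > 5; antecedent false, conditional vacuously true  true
#6 eps = 10, not > 13; antecedent false, conditional vacuously true  true
#7 delta = 3, gamma = -8; 3 ≥ -8 (want <)  false
#8 delta = 3, and 3 ≠ 0  true

The assignment fails constraint 7.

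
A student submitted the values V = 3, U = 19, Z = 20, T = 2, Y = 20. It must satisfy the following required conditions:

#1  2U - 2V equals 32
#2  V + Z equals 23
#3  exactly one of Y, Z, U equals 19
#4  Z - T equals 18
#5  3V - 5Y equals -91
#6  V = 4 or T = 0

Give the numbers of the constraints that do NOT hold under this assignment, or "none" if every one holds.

Violated: 6.

#1 2U - 2V = 2(19) - 2(3) = 32 — satisfied.
#2 V + Z = 3 + 20 = 23 — satisfied.
#3 Y=20, Z=20, U=19; 1 of them equals 19 — satisfied.
#4 Z - T = 20 - 2 = 18 — satisfied.
#5 3V - 5Y = 3(3) - 5(20) = -91 — satisfied.
#6 V = 3 ≠ 4 and T = 2 ≠ 0; both disjuncts false — violated.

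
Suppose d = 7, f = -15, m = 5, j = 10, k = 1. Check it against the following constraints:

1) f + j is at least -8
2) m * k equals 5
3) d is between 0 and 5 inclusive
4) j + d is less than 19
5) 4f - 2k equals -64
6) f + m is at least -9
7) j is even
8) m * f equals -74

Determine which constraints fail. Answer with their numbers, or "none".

1) f + j = -15 + 10 = -5; -5 ≥ -8 — holds.
2) m * k = 5 * 1 = 5 — holds.
3) d = 7 is outside [0, 5] — fails.
4) j + d = 10 + 7 = 17; 17 < 19 — holds.
5) 4f - 2k = 4(-15) - 2(1) = -62, not -64 — fails.
6) f + m = -15 + 5 = -10; -10 < -9, bound -9 not met — fails.
7) j = 10 is even — holds.
8) m * f = 5 * (-15) = -75, not -74 — fails.

Violated: 3, 5, 6, and 8.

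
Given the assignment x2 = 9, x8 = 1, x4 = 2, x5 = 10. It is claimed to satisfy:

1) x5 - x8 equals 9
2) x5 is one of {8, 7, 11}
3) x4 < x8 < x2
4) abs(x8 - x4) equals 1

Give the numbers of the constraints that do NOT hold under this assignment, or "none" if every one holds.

Violated: 2, 3.

1) x5 - x8 = 10 - 1 = 9  yes
2) x5 = 10 is not in {8, 7, 11}  no
3) values 2, 1, 9; x4 = 2 is not < x8 = 1  no
4) abs(1 - 2) = 1  yes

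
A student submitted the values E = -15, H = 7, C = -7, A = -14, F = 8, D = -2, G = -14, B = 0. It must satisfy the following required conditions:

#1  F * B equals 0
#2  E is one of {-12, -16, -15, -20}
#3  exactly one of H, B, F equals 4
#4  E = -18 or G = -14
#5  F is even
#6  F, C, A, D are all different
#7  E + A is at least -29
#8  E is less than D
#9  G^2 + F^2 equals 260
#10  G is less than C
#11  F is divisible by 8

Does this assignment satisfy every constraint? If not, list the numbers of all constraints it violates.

#1 F * B = 8 * 0 = 0 — holds.
#2 E = -15 is in {-12, -16, -15, -20} — holds.
#3 H=7, B=0, F=8; 0 of them equal 4, not exactly one — fails.
#4 E = -15 ≠ -18, but G = -14 = -14 (second disjunct) — holds.
#5 F = 8 is even — holds.
#6 values 8, -7, -14, -2 are pairwise distinct — holds.
#7 E + A = -15 + (-14) = -29; -29 ≥ -29 — holds.
#8 E = -15, D = -2; -15 < -2 — holds.
#9 G^2 + F^2 = (-14)^2 + 8^2 = 196 + 64 = 260 — holds.
#10 G = -14, C = -7; -14 < -7 — holds.
#11 8 / 8 = 1, so 8 divides 8 — holds.

Constraint 3 is violated.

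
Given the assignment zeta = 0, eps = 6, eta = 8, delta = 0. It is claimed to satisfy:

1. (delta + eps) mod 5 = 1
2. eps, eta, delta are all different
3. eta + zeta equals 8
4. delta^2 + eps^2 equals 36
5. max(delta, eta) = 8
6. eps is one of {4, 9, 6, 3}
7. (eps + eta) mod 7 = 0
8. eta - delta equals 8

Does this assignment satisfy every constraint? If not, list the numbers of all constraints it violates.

1. delta + eps = 6; 6 mod 5 = 1 — satisfied.
2. values 6, 8, 0 are pairwise distinct — satisfied.
3. eta + zeta = 8 + 0 = 8 — satisfied.
4. delta^2 + eps^2 = 0^2 + 6^2 = 0 + 36 = 36 — satisfied.
5. max(0, 8) = 8 — satisfied.
6. eps = 6 is in {4, 9, 6, 3} — satisfied.
7. eps + eta = 14; 14 mod 7 = 0 — satisfied.
8. eta - delta = 8 - 0 = 8 — satisfied.

Yes — all constraints hold.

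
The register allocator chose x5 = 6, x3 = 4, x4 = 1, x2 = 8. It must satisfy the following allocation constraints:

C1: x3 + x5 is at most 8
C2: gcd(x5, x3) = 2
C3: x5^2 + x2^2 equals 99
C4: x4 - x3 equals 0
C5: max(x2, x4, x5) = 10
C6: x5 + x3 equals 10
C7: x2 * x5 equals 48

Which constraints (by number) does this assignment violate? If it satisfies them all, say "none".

C1: x3 + x5 = 4 + 6 = 10; 10 > 8, bound 8 not met — violated.
C2: gcd(6, 4) = 2 — satisfied.
C3: x5^2 + x2^2 = 6^2 + 8^2 = 36 + 64 = 100, not 99 — violated.
C4: x4 - x3 = 1 - 4 = -3, not 0 — violated.
C5: max(8, 1, 6) = 8, not 10 — violated.
C6: x5 + x3 = 6 + 4 = 10 — satisfied.
C7: x2 * x5 = 8 * 6 = 48 — satisfied.

Constraints 1, 3, 4, and 5 do not hold.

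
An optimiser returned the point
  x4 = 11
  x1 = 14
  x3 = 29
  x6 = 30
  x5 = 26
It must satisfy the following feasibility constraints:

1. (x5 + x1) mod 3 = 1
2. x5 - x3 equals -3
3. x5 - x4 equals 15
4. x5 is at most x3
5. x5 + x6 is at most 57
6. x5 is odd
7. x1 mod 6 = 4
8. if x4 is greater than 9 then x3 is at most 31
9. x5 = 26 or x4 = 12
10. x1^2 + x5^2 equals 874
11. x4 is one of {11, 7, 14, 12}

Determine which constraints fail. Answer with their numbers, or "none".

Constraints 6, 7, and 10 do not hold.

1. x5 + x1 = 40; 40 mod 3 = 1 — satisfied.
2. x5 - x3 = 26 - 29 = -3 — satisfied.
3. x5 - x4 = 26 - 11 = 15 — satisfied.
4. x5 = 26, x3 = 29; 26 ≤ 29 — satisfied.
5. x5 + x6 = 26 + 30 = 56; 56 ≤ 57 — satisfied.
6. x5 = 26 is even — violated.
7. 14 mod 6 = 2, not 4 — violated.
8. x4 = 11 > 9, so we need x3 ≤ 31; x3 = 29 ≤ 31 — satisfied.
9. x5 = 26 = 26 (first disjunct) — satisfied.
10. x1^2 + x5^2 = 14^2 + 26^2 = 196 + 676 = 872, not 874 — violated.
11. x4 = 11 is in {11, 7, 14, 12} — satisfied.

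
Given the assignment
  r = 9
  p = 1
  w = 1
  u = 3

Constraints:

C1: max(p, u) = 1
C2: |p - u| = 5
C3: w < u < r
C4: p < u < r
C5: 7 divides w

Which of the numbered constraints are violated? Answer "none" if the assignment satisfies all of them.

C1: max(1, 3) = 3, not 1  ✗
C2: |1 - 3| = 2, not 5  ✗
C3: values 1 < 3 < 9  ✓
C4: values 1 < 3 < 9  ✓
C5: 1 = 7*0 + 1, so 7 does not divide 1  ✗

Constraints 1, 2, and 5 do not hold.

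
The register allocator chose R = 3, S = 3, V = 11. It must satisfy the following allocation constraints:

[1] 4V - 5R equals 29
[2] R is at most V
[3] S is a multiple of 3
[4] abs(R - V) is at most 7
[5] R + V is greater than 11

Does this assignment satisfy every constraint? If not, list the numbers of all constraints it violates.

Violated: 4.

[1] 4V - 5R = 4(11) - 5(3) = 29  holds
[2] R = 3, V = 11; 3 ≤ 11  holds
[3] 3 / 3 = 1, so 3 divides 3  holds
[4] abs(3 - 11) = 8; 8 > 7, exceeds bound 7  fails
[5] R + V = 3 + 11 = 14; 14 > 11  holds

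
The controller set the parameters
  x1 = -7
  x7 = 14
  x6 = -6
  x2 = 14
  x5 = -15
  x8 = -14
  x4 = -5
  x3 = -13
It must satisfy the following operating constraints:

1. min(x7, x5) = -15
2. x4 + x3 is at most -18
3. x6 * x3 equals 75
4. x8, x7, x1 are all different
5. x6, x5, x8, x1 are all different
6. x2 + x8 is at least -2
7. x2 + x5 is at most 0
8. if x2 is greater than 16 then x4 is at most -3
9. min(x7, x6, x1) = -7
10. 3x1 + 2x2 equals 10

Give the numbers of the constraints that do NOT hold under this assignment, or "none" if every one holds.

Constraints 3 and 10 do not hold.

1. min(14, -15) = -15  true
2. x4 + x3 = -5 + (-13) = -18; -18 ≤ -18  true
3. x6 * x3 = -6 * (-13) = 78, not 75  false
4. values -14, 14, -7 are pairwise distinct  true
5. values -6, -15, -14, -7 are pairwise distinct  true
6. x2 + x8 = 14 + (-14) = 0; 0 ≥ -2  true
7. x2 + x5 = 14 + (-15) = -1; -1 ≤ 0  true
8. x2 = 14, not > 16; antecedent false, conditional vacuously true  true
9. min(14, -6, -7) = -7  true
10. 3x1 + 2x2 = 3(-7) + 2(14) = 7, not 10  false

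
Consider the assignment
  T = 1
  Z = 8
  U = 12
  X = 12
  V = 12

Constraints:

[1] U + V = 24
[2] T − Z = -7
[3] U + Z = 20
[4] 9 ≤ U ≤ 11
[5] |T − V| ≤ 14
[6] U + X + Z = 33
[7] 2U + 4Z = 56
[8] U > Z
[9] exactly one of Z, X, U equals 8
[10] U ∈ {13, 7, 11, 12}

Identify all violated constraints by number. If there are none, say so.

[1] U + V = 12 + 12 = 24 — holds.
[2] T − Z = 1 − 8 = -7 — holds.
[3] U + Z = 12 + 8 = 20 — holds.
[4] U = 12 is outside [9, 11] — does not hold.
[5] |1 − 12| = 11; 11 ≤ 14 — holds.
[6] U + X + Z = 12 + 12 + 8 = 32, not 33 — does not hold.
[7] 2U + 4Z = 2(12) + 4(8) = 56 — holds.
[8] U = 12, Z = 8; 12 > 8 — holds.
[9] Z=8, X=12, U=12; 1 of them equals 8 — holds.
[10] U = 12 is in {13, 7, 11, 12} — holds.

Constraints 4, 6 are violated.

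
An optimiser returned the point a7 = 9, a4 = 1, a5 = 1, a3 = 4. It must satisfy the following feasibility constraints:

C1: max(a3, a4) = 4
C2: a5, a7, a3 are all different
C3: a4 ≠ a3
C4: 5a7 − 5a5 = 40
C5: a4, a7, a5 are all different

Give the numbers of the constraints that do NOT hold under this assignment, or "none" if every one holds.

Constraint 5 does not hold.

C1: max(4, 1) = 4  yes
C2: values 1, 9, 4 are pairwise distinct  yes
C3: a4 = 1, a3 = 4; distinct  yes
C4: 5a7 − 5a5 = 5(9) − 5(1) = 40  yes
C5: a4 = a5 = 1, not all different  no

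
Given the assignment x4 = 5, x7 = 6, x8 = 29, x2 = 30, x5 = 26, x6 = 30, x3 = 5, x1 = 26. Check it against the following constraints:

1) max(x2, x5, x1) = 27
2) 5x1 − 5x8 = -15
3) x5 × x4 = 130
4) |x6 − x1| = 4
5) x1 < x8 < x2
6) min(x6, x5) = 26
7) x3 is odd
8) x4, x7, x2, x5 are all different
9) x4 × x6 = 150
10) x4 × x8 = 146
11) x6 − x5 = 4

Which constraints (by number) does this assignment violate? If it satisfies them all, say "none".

1) max(30, 26, 26) = 30, not 27 — does not hold.
2) 5x1 − 5x8 = 5(26) − 5(29) = -15 — holds.
3) x5 × x4 = 26 × 5 = 130 — holds.
4) |30 − 26| = 4 — holds.
5) values 26 < 29 < 30 — holds.
6) min(30, 26) = 26 — holds.
7) x3 = 5 is odd — holds.
8) values 5, 6, 30, 26 are pairwise distinct — holds.
9) x4 × x6 = 5 × 30 = 150 — holds.
10) x4 × x8 = 5 × 29 = 145, not 146 — does not hold.
11) x6 − x5 = 30 − 26 = 4 — holds.

Violated: 1 and 10.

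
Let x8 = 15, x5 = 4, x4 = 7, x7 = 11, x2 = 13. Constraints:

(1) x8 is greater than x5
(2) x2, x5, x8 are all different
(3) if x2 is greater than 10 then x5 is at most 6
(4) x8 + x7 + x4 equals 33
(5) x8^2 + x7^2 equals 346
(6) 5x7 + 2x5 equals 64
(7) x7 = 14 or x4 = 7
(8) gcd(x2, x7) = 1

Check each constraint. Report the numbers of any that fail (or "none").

No — constraint 6 is not satisfied.

(1) x8 = 15, x5 = 4; 15 > 4 — satisfied.
(2) values 13, 4, 15 are pairwise distinct — satisfied.
(3) x2 = 13 > 10, so we need x5 ≤ 6; x5 = 4 ≤ 6 — satisfied.
(4) x8 + x7 + x4 = 15 + 11 + 7 = 33 — satisfied.
(5) x8^2 + x7^2 = 15^2 + 11^2 = 225 + 121 = 346 — satisfied.
(6) 5x7 + 2x5 = 5(11) + 2(4) = 63, not 64 — violated.
(7) x7 = 11 ≠ 14, but x4 = 7 = 7 (second disjunct) — satisfied.
(8) gcd(13, 11) = 1 — satisfied.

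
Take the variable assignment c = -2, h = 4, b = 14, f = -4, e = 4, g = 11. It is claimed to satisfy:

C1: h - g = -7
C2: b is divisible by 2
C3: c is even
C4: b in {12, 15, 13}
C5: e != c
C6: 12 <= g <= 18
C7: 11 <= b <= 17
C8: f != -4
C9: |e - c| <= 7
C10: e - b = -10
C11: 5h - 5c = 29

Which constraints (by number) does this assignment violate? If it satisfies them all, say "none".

Constraints 4, 6, 8, and 11 are violated.

C1: h - g = 4 - 11 = -7  ✔
C2: 14 / 2 = 7, so 2 divides 14  ✔
C3: c = -2 is even  ✔
C4: b = 14 is not in {12, 15, 13}  ✘
C5: e = 4, c = -2; distinct  ✔
C6: g = 11 is outside [12, 18]  ✘
C7: b = 14 lies in [11, 17]  ✔
C8: f = -4, but -4 is required to differ  ✘
C9: |4 - (-2)| = 6; 6 ≤ 7  ✔
C10: e - b = 4 - 14 = -10  ✔
C11: 5h - 5c = 5(4) - 5(-2) = 30, not 29  ✘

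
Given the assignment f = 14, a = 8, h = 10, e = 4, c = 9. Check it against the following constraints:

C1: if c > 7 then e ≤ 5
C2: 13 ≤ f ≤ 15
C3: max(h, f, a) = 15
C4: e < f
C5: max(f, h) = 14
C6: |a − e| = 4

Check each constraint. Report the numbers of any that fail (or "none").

C1: c = 9 > 7, so we need e ≤ 5; e = 4 ≤ 5 — holds.
C2: f = 14 lies in [13, 15] — holds.
C3: max(10, 14, 8) = 14, not 15 — does not hold.
C4: e = 4, f = 14; 4 < 14 — holds.
C5: max(14, 10) = 14 — holds.
C6: |8 − 4| = 4 — holds.

The assignment fails constraint 3.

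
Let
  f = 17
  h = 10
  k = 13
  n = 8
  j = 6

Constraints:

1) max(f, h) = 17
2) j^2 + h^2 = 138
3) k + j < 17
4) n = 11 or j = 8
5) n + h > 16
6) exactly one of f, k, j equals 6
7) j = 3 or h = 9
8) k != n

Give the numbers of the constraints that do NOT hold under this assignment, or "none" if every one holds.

Violated: 2, 3, 4, and 7.

1) max(17, 10) = 17 — holds.
2) j^2 + h^2 = 6^2 + 10^2 = 36 + 100 = 136, not 138 — does not hold.
3) k + j = 13 + 6 = 19; 19 ≥ 17, bound 17 not met — does not hold.
4) n = 8 ≠ 11 and j = 6 ≠ 8; both disjuncts false — does not hold.
5) n + h = 8 + 10 = 18; 18 > 16 — holds.
6) f=17, k=13, j=6; 1 of them equals 6 — holds.
7) j = 6 ≠ 3 and h = 10 ≠ 9; both disjuncts false — does not hold.
8) k = 13, n = 8; distinct — holds.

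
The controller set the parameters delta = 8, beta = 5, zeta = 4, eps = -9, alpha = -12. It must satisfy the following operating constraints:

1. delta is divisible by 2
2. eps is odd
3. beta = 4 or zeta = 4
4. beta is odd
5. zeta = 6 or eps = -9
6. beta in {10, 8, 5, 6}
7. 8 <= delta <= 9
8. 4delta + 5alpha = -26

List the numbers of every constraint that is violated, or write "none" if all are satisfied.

1. 8 / 2 = 4, so 2 divides 8 — satisfied.
2. eps = -9 is odd — satisfied.
3. beta = 5 ≠ 4, but zeta = 4 = 4 (second disjunct) — satisfied.
4. beta = 5 is odd — satisfied.
5. zeta = 4 ≠ 6, but eps = -9 = -9 (second disjunct) — satisfied.
6. beta = 5 is in {10, 8, 5, 6} — satisfied.
7. delta = 8 lies in [8, 9] — satisfied.
8. 4delta + 5alpha = 4(8) + 5(-12) = -28, not -26 — violated.

No — constraint 8 is not satisfied.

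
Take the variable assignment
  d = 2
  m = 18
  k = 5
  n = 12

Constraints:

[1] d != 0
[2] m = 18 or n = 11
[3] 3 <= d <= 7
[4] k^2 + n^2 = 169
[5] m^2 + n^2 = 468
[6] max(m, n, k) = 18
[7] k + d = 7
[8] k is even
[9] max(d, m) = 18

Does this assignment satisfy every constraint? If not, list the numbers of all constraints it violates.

No — constraints 3 and 8 are not satisfied.

[1] d = 2, and 2 ≠ 0 — satisfied.
[2] m = 18 = 18 (first disjunct) — satisfied.
[3] d = 2 is outside [3, 7] — violated.
[4] k^2 + n^2 = 5^2 + 12^2 = 25 + 144 = 169 — satisfied.
[5] m^2 + n^2 = 18^2 + 12^2 = 324 + 144 = 468 — satisfied.
[6] max(18, 12, 5) = 18 — satisfied.
[7] k + d = 5 + 2 = 7 — satisfied.
[8] k = 5 is odd — violated.
[9] max(2, 18) = 18 — satisfied.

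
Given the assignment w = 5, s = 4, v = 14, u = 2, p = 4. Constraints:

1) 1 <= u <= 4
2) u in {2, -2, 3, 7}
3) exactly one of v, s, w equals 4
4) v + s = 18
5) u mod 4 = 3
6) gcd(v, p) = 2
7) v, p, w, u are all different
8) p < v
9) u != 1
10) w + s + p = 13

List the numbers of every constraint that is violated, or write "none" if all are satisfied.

1) u = 2 lies in [1, 4] — OK.
2) u = 2 is in {2, -2, 3, 7} — OK.
3) v=14, s=4, w=5; 1 of them equals 4 — OK.
4) v + s = 14 + 4 = 18 — OK.
5) 2 mod 4 = 2, not 3 — violated.
6) gcd(14, 4) = 2 — OK.
7) values 14, 4, 5, 2 are pairwise distinct — OK.
8) p = 4, v = 14; 4 < 14 — OK.
9) u = 2, and 2 ≠ 1 — OK.
10) w + s + p = 5 + 4 + 4 = 13 — OK.

No — constraint 5 is not satisfied.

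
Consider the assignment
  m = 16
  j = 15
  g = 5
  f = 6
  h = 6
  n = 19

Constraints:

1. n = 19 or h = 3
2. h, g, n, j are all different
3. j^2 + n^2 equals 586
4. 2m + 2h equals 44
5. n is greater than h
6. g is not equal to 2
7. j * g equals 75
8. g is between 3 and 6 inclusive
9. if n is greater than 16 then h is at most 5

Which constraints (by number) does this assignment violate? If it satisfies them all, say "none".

1. n = 19 = 19 (first disjunct) — holds.
2. values 6, 5, 19, 15 are pairwise distinct — holds.
3. j^2 + n^2 = 15^2 + 19^2 = 225 + 361 = 586 — holds.
4. 2m + 2h = 2(16) + 2(6) = 44 — holds.
5. n = 19, h = 6; 19 > 6 — holds.
6. g = 5, and 5 ≠ 2 — holds.
7. j * g = 15 * 5 = 75 — holds.
8. g = 5 lies in [3, 6] — holds.
9. n = 19 > 16, so we need h ≤ 5; but h = 6 > 5 — fails.

No — constraint 9 is not satisfied.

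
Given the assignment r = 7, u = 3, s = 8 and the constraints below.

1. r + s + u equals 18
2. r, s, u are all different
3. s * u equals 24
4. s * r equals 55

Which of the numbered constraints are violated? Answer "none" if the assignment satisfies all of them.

Constraint 4 does not hold.

1. r + s + u = 7 + 8 + 3 = 18 — satisfied.
2. values 7, 8, 3 are pairwise distinct — satisfied.
3. s * u = 8 * 3 = 24 — satisfied.
4. s * r = 8 * 7 = 56, not 55 — violated.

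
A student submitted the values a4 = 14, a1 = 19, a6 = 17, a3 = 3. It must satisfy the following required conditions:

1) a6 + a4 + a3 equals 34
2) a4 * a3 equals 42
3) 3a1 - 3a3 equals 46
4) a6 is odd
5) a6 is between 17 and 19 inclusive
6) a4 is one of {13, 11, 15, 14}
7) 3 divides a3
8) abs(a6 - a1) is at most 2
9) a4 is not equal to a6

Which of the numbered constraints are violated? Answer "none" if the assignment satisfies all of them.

Constraint 3 is violated.

1) a6 + a4 + a3 = 17 + 14 + 3 = 34 — OK.
2) a4 * a3 = 14 * 3 = 42 — OK.
3) 3a1 - 3a3 = 3(19) - 3(3) = 48, not 46 — violated.
4) a6 = 17 is odd — OK.
5) a6 = 17 lies in [17, 19] — OK.
6) a4 = 14 is in {13, 11, 15, 14} — OK.
7) 3 / 3 = 1, so 3 divides 3 — OK.
8) abs(17 - 19) = 2; 2 ≤ 2 — OK.
9) a4 = 14, a6 = 17; distinct — OK.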